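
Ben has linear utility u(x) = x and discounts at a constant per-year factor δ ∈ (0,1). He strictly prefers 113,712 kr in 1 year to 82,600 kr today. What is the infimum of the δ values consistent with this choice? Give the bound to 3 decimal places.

Comparing present values: 82600 < δ·113712.
So δ > 82600/113712 = 0.72640.

δ > 0.726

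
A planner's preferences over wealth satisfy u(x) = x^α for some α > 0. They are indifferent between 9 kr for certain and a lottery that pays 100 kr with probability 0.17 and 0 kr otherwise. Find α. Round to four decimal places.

EU(lottery) = 0.17·100^α + 0.83·0 = 0.17·100^α.
Indifference: 9^α = 0.17·100^α, so (9/100)^α = 0.17.
Take logs: α = ln 0.17 / ln(9/100) ≈ 0.735879.

α ≈ 0.7359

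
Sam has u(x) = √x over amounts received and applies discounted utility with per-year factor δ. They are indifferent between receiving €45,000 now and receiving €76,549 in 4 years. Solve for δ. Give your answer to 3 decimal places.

Indifference means u(45000) = δ^4 · u(76549), so δ^4 = u(45000)/u(76549).
Since u(x) = √x, δ^4 = √(45000/76549) = 0.76672.
Taking the 4th root: δ = 0.76672^(1/4) ≈ 0.936.

δ ≈ 0.936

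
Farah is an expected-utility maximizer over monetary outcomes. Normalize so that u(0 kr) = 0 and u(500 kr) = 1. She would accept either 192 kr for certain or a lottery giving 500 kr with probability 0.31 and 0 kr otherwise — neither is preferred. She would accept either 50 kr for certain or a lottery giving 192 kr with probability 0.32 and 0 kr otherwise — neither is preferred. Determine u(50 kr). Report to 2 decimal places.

From the first indifference, u(192 kr) = 0.31·u(500 kr) + 0.69·u(0 kr) = 0.31·1 + 0.69·0 = 0.31.
The second indifference gives u(50 kr) = 0.32·u(192 kr) + 0.68·u(0 kr) = 0.32·0.31 + 0.68·0.00 = 0.0992.

0.10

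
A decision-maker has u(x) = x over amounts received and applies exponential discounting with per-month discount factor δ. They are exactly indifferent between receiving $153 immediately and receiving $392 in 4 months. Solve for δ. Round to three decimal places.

δ ≈ 0.790

Equating discounted utilities: u(153) = δ^4·u(392) ⇒ δ^4 = u(153)/u(392).
With u(x) = x: δ^4 = 153/392 = 0.39031.
So δ = 0.39031^(1/4) ≈ 0.790.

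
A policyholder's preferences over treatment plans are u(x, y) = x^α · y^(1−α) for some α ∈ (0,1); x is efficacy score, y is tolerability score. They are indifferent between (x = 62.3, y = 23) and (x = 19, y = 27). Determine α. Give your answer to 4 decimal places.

Indifference: 62.3^α · 23^(1−α) = 19^α · 27^(1−α).
Rearrange to (62.3/19)^α = (27/23)^(1−α) and take logs: α·1.1875224 = (1−α)·0.1603427.
With A = 1.1875224 and B = 0.1603427: α·A = (1−α)·B, so α = B/(A+B) = 0.1603427/1.3478651 ≈ 0.1190.

α ≈ 0.1190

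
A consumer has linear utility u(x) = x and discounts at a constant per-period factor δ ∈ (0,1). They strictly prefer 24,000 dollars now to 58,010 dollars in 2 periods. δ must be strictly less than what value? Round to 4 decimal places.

Comparing present values: 24000 > δ^2·58010.
Dividing by 58010: δ^2 < 0.41372. Both sides are positive, so the square root keeps the direction.
δ < (24000/58010)^(1/2) ≈ 0.6432.

δ < 0.6432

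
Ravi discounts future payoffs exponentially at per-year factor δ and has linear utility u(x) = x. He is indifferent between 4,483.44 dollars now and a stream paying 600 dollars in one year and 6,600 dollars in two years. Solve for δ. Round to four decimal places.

Present value of the stream is 600·δ + 6600·δ². Indifference gives 600δ + 6600δ² = 4483.44.
Rearranged: 6600δ² + 600δ − 4483.44 = 0.
The positive root is δ = [−600 + √(600² + 4·6600·4483.44)] / (2·6600) = (−600 + 10896.000)/13200 ≈ 0.7800.

δ ≈ 0.7800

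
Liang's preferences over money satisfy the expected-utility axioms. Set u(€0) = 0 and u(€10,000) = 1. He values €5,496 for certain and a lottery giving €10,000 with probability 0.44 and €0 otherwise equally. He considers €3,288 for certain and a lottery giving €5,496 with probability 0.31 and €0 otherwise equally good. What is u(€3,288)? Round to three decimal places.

First, u(€5,496) = 0.44·u(€10,000) + 0.56·u(€0) = 0.44.
Then u(€3,288) = 0.31·u(€5,496) + 0.69·u(€0) = 0.31·0.44 + 0.69·0.00 = 0.1364.

0.136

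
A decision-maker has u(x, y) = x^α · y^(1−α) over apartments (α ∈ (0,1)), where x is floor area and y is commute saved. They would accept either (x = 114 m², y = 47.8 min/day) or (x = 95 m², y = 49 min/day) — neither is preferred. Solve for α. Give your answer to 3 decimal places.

α ≈ 0.120

Indifference: 114^α · 47.8^(1−α) = 95^α · 49^(1−α).
Taking logs: α·ln 114 + (1−α)·ln 47.8 = α·ln 95 + (1−α)·ln 49, i.e. α·0.182322 = (1−α)·0.024795.
So α/(1−α) = (0.024795)/(0.182322) = 0.135996, and α = 0.135996/1.135996 ≈ 0.120.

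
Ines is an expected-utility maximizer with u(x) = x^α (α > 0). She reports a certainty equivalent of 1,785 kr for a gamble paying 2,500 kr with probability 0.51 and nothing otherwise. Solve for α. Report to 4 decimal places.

Since u(0) = 0, the lottery's EU is 0.51·2500^α.
Equating: 1785^α = 0.51·2500^α, i.e. 0.7140^α = 0.51.
α = ln(0.51) / ln(1785/2500) = -0.6733446/-0.3368723 ≈ 1.9988.

α ≈ 1.9988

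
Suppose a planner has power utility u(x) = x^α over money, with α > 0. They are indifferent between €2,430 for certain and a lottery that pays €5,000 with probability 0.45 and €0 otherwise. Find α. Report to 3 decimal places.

α ≈ 1.107

The lottery's expected utility is 0.45·u(5000) + 0.55·u(0) = 0.45·5000^α (since u(0) = 0 for α > 0).
Equating: 2430^α = 0.45·5000^α, i.e. 0.4860^α = 0.45.
Take logs: α = ln 0.45 / ln(2430/5000) ≈ 1.10666.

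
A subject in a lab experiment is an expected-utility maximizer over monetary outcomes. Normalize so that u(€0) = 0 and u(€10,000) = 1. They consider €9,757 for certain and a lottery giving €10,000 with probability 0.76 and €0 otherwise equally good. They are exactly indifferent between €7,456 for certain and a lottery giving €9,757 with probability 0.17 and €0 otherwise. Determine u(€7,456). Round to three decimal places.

0.129

First, u(€9,757) = 0.76·u(€10,000) + 0.24·u(€0) = 0.76.
Then u(€7,456) = 0.17·u(€9,757) + 0.83·u(€0) = 0.17·0.76 + 0.83·0.00 = 0.1292.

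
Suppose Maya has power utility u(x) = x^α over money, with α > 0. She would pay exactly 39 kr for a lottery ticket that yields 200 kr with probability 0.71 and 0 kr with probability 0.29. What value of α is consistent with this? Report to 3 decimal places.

α ≈ 0.210

EU(lottery) = 0.71·200^α + 0.29·0 = 0.71·200^α.
Indifference: 39^α = 0.71·200^α, so (39/200)^α = 0.71.
Take logs: α = ln 0.71 / ln(39/200) ≈ 0.20951.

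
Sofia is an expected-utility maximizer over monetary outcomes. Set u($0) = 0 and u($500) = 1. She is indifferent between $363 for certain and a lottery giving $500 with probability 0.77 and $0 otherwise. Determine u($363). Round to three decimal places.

By the standard-gamble method, u($363) is just the indifference probability on the best outcome: 0.77.

0.770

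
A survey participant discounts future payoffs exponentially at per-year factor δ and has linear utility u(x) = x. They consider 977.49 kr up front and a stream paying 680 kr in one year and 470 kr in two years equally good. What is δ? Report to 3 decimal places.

Present value of the stream is 680·δ + 470·δ². Indifference gives 680δ + 470δ² = 977.49.
That is, 470δ² + 680δ − 977.49 = 0, a quadratic in δ.
δ = (−680 + √(680² + 4·470·977.49)) / (2·470) = (−680 + √2300081.20) / 940 ≈ 0.890.

δ ≈ 0.890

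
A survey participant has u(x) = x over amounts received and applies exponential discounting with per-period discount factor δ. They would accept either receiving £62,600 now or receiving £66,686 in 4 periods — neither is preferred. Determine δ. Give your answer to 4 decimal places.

Indifference means u(62600) = δ^4 · u(66686), so δ^4 = u(62600)/u(66686).
With u(x) = x: δ^4 = 62600/66686 = 0.93873.
Taking the 4th root: δ = 0.93873^(1/4) ≈ 0.9843.

δ ≈ 0.9843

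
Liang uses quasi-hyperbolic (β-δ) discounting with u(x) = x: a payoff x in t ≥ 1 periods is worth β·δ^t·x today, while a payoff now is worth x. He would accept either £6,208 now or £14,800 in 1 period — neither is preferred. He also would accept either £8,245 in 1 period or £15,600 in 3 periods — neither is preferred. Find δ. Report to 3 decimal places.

From the later pair, β·δ^1·8245 = β·δ^3·15600; dividing through, δ^2 = 8245/15600 = 0.52853, so δ = 0.72700.

δ ≈ 0.727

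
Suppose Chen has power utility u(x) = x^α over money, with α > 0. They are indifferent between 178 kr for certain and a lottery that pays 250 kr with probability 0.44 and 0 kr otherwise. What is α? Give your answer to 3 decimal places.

The lottery's expected utility is 0.44·u(250) + 0.56·u(0) = 0.44·250^α (since u(0) = 0 for α > 0).
Indifference: 178^α = 0.44·250^α, so (178/250)^α = 0.44.
Taking logs: α·ln(178/250) = ln(0.44), so α = -0.820981 / -0.339677 ≈ 2.417.

α ≈ 2.417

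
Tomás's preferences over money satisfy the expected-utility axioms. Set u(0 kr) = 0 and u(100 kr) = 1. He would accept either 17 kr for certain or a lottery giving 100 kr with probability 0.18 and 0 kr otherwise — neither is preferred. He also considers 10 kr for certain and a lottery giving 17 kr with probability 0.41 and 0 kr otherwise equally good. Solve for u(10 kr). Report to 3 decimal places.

0.074

From the first indifference, u(17 kr) = 0.18·u(100 kr) + 0.82·u(0 kr) = 0.18·1 + 0.82·0 = 0.18.
Then u(10 kr) = 0.41·u(17 kr) + 0.59·u(0 kr) = 0.41·0.18 + 0.59·0.00 = 0.0738.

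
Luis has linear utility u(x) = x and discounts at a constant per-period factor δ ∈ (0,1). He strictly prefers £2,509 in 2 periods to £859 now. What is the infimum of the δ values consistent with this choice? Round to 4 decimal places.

The preference means 859 < δ^2·2509.
So δ^2 > 859/2509 = 0.34237; taking the square root of both positive sides preserves the inequality.
δ > 0.34237^(1/2) = 0.5851.

δ > 0.5851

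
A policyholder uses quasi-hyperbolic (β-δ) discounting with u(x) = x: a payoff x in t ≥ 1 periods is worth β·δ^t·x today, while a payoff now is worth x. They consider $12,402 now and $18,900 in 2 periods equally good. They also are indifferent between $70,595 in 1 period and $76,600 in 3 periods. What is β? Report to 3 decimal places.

β ≈ 0.712

The second indifference involves only future payoffs, so β cancels: β·δ^1·70595 = β·δ^3·76600, giving δ^2 = 70595/76600 = 0.92161, so δ = 0.96000.
Now use the now-vs-future pair: 12402 = β·δ^2·18900 gives β = 12402/(0.92161·18900) ≈ 0.712.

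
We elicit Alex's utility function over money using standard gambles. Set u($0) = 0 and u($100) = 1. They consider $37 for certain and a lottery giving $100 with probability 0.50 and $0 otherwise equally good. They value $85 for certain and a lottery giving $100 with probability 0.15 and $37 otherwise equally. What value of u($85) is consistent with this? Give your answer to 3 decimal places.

0.575

From the first indifference, u($37) = 0.50·u($100) + 0.50·u($0) = 0.50·1 + 0.50·0 = 0.50.
Chaining: u($85) = 0.15·1.00 + 0.85·0.50 = 0.5750.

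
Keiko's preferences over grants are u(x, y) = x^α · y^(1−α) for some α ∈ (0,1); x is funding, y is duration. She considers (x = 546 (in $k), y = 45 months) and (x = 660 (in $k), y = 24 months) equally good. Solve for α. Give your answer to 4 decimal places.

α ≈ 0.7683

Indifference: 546^α · 45^(1−α) = 660^α · 24^(1−α).
(546/660)^α = (24/45)^(1−α); take logs: α·ln(546/660) = (1−α)·ln(24/45), i.e. α·-0.1896209 = (1−α)·-0.6286087.
So α/(1−α) = (-0.6286087)/(-0.1896209) = 3.3150813, and α = 3.3150813/4.3150813 ≈ 0.7683.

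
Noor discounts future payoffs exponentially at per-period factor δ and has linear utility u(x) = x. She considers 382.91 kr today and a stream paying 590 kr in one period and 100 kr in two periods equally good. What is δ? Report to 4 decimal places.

Equating present values: 382.91 = 590δ + 100δ².
That is, 100δ² + 590δ − 382.91 = 0, a quadratic in δ.
The positive root is δ = [−590 + √(590² + 4·100·382.91)] / (2·100) = (−590 + 708.000)/200 ≈ 0.5900.

δ ≈ 0.5900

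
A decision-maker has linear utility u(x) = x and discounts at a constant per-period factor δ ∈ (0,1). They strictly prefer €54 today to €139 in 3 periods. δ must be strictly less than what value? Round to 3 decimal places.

δ < 0.730

Comparing present values: 54 > δ^3·139.
Dividing by 139: δ^3 < 0.38849. Both sides are positive, so the cube root keeps the direction.
δ < 0.38849^(1/3) = 0.730.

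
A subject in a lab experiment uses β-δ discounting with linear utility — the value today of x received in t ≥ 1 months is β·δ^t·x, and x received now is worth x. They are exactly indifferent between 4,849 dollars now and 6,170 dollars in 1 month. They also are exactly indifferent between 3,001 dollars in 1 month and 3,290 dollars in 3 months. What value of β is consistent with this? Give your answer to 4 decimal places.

β ≈ 0.8229

The second indifference involves only future payoffs, so β cancels: β·δ^1·3001 = β·δ^3·3290, giving δ^2 = 3001/3290 = 0.91216, so δ = 0.95507.
Substituting δ into 4849 = β·δ·6170: β = 4849/(5892.780) ≈ 0.8229.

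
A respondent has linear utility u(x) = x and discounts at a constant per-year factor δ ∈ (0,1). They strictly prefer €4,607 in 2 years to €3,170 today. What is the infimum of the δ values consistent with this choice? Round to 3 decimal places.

δ > 0.830

Under u(x) = x this choice says 3170 < δ^2·4607.
Hence δ^2 > 3170/4607 = 0.68808, and x ↦ x^(1/2) is increasing on (0,∞).
δ > 0.68808^(1/2) = 0.830.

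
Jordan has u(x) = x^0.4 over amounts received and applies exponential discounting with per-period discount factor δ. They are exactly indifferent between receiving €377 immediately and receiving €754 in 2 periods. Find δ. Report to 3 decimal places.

δ ≈ 0.871

The payoff in 2 periods is discounted by δ^2, so u(377) = δ^2·u(754) and δ^2 = u(377)/u(754).
With u(x) = x^0.4: δ^2 = 377^0.4/754^0.4 = (377/754)^0.4 = 0.75786.
Hence δ = (0.75786)^(1/2) = 0.87055.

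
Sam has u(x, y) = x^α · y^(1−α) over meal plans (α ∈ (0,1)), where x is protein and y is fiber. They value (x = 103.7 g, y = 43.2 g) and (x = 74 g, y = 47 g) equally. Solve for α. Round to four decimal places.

α ≈ 0.1999

The Cobb–Douglas utilities coincide, so 103.7^α·43.2^(1−α) = 74^α·47^(1−α).
(103.7/74)^α = (47/43.2)^(1−α); take logs: α·ln(103.7/74) = (1−α)·ln(47/43.2), i.e. α·0.3374370 = (1−α)·0.0843071.
With A = 0.3374370 and B = 0.0843071: α·A = (1−α)·B, so α = B/(A+B) = 0.0843071/0.4217441 ≈ 0.1999.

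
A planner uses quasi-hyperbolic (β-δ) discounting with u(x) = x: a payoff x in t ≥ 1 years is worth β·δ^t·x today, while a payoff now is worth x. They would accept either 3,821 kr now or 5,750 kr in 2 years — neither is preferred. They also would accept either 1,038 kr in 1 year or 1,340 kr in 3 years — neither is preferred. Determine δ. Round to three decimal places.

δ ≈ 0.880

From the later pair, β·δ^1·1038 = β·δ^3·1340; dividing through, δ^2 = 1038/1340 = 0.77463, so δ = 0.88013.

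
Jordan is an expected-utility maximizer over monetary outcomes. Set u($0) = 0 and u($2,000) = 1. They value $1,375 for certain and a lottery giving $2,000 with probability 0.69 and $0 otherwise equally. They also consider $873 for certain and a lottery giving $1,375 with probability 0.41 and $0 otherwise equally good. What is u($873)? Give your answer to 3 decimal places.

The first gamble pins u($1,375): it must equal 0.69·1 + 0.31·0 = 0.69.
The second indifference gives u($873) = 0.41·u($1,375) + 0.59·u($0) = 0.41·0.69 + 0.59·0.00 = 0.2829.

0.283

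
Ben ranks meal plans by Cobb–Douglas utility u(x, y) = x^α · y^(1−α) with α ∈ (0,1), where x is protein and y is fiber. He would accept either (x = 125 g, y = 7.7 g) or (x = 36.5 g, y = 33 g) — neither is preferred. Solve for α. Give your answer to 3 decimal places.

Indifference: 125^α · 7.7^(1−α) = 36.5^α · 33^(1−α).
Taking logs: α·ln 125 + (1−α)·ln 7.7 = α·ln 36.5 + (1−α)·ln 33, i.e. α·1.231001 = (1−α)·1.455287.
So α/(1−α) = (1.455287)/(1.231001) = 1.182198, and α = 1.182198/2.182198 ≈ 0.542.

α ≈ 0.542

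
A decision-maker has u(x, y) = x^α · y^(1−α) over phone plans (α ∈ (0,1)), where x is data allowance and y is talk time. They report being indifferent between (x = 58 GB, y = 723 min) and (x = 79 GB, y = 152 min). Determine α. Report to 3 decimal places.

Set the two utilities equal: 58^α·723^(1−α) = 79^α·152^(1−α).
Rearrange to (58/79)^α = (152/723)^(1−α) and take logs: α·-0.309005 = (1−α)·-1.559529.
Thus α·(-1.868534) = -1.559529, so α = -1.559529/-1.868534 ≈ 0.835.

α ≈ 0.835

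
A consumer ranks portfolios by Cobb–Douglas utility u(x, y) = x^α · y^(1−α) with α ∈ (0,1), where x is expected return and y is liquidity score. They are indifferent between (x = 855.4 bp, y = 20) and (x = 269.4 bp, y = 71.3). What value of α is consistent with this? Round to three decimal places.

α ≈ 0.524

The Cobb–Douglas utilities coincide, so 855.4^α·20^(1−α) = 269.4^α·71.3^(1−α).
Taking logs: α·ln 855.4 + (1−α)·ln 20 = α·ln 269.4 + (1−α)·ln 71.3, i.e. α·1.155372 = (1−α)·1.271164.
With A = 1.155372 and B = 1.271164: α·A = (1−α)·B, so α = B/(A+B) = 1.271164/2.426536 ≈ 0.524.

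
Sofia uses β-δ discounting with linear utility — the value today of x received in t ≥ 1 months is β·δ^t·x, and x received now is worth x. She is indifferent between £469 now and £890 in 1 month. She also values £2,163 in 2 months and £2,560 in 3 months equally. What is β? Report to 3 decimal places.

β ≈ 0.624

From the later pair, β·δ^2·2163 = β·δ^3·2560; dividing through, δ = 2163/2560 = 0.84492.
The first indifference: 469 = β·δ·890, so β = 469/(δ·890) = 469/(0.84492·890) ≈ 0.624.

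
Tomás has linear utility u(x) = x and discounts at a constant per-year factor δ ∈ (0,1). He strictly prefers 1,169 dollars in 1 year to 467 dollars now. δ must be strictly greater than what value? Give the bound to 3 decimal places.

δ > 0.399

The preference means 467 < δ·1169.
Dividing through by 1169 gives δ > 0.39949.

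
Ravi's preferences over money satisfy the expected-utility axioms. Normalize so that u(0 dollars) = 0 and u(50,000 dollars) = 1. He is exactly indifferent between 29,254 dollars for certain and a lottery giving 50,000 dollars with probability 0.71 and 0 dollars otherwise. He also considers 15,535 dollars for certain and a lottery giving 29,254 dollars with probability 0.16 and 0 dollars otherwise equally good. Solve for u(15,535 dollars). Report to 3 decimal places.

The first gamble pins u(29,254 dollars): it must equal 0.71·1 + 0.29·0 = 0.71.
The second indifference gives u(15,535 dollars) = 0.16·u(29,254 dollars) + 0.84·u(0 dollars) = 0.16·0.71 + 0.84·0.00 = 0.1136.

0.114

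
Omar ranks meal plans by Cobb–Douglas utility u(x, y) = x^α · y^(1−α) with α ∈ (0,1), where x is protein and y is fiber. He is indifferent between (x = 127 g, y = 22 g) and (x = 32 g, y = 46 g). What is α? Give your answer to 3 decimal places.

α ≈ 0.349

Set the two utilities equal: 127^α·22^(1−α) = 32^α·46^(1−α).
Taking logs: α·ln 127 + (1−α)·ln 22 = α·ln 32 + (1−α)·ln 46, i.e. α·1.378451 = (1−α)·0.737599.
Thus α·(2.116050) = 0.737599, so α = 0.737599/2.116050 ≈ 0.349.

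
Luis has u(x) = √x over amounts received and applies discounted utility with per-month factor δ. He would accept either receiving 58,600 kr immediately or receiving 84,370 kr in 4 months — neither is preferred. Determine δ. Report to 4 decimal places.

δ ≈ 0.9555

Indifference means u(58600) = δ^4 · u(84370), so δ^4 = u(58600)/u(84370).
With u(x) = √x: δ^4 = √58600/√84370 = √(58600/84370) = 0.83340.
So δ = 0.83340^(1/4) ≈ 0.9555.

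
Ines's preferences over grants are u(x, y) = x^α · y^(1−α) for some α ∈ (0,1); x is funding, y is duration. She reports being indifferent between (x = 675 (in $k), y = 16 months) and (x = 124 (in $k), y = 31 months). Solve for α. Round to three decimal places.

Set the two utilities equal: 675^α·16^(1−α) = 124^α·31^(1−α).
(675/124)^α = (31/16)^(1−α); take logs: α·ln(675/124) = (1−α)·ln(31/16), i.e. α·1.694431 = (1−α)·0.661398.
With A = 1.694431 and B = 0.661398: α·A = (1−α)·B, so α = B/(A+B) = 0.661398/2.355829 ≈ 0.281.

α ≈ 0.281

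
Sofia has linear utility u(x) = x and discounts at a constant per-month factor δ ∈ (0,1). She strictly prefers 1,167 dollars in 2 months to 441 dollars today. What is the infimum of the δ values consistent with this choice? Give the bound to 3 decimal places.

Comparing present values: 441 < δ^2·1167.
Hence δ^2 > 441/1167 = 0.37789, and x ↦ x^(1/2) is increasing on (0,∞).
δ > (441/1167)^(1/2) ≈ 0.615.

δ > 0.615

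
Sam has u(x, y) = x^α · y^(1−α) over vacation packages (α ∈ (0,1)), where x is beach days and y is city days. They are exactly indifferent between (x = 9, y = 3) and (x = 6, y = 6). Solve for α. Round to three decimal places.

The Cobb–Douglas utilities coincide, so 9^α·3^(1−α) = 6^α·6^(1−α).
Taking logs: α·ln 9 + (1−α)·ln 3 = α·ln 6 + (1−α)·ln 6, i.e. α·0.405465 = (1−α)·0.693147.
With A = 0.405465 and B = 0.693147: α·A = (1−α)·B, so α = B/(A+B) = 0.693147/1.098612 ≈ 0.631.

α ≈ 0.631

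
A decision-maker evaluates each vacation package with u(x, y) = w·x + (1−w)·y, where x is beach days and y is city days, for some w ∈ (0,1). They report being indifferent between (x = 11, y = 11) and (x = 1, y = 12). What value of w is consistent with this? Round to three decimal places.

w = 0.091

Equating utilities: w·11 + (1−w)·11 = w·1 + (1−w)·12.
Collecting terms: w·10 = (1−w)·1.
So w/(1−w) = 1/10 = 0.1000, giving w = 1/(10+1) = 0.091.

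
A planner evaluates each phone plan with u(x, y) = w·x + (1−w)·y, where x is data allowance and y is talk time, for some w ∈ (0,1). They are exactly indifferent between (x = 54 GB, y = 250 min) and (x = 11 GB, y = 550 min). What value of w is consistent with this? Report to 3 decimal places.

w = 0.875

Indifference: w·54 + (1−w)·250 = w·11 + (1−w)·550.
w·(54−11) = (1−w)·(550−250), i.e. w·43 = (1−w)·300.
Hence w = 300/(43+300) = 300/343 = 0.875.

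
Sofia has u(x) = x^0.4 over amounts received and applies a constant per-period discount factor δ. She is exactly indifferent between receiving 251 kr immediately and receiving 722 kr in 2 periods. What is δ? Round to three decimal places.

δ ≈ 0.810

The payoff in 2 periods is discounted by δ^2, so u(251) = δ^2·u(722) and δ^2 = u(251)/u(722).
Since u(x) = x^0.4, δ^2 = (251/722)^0.4 = 0.34765^0.4 = 0.65532.
Taking the square root: δ = 0.65532^(1/2) ≈ 0.810.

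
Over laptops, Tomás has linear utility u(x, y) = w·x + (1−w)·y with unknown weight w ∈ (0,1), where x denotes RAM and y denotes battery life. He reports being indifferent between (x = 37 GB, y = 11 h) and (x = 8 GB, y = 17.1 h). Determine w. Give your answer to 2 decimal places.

w = 0.17

Equating utilities: w·37 + (1−w)·11 = w·8 + (1−w)·17.1.
w·(37−8) = (1−w)·(17.1−11), i.e. w·29 = (1−w)·6.1.
The marginal rate of substitution is 6.1/29, so w = 6.1/(29+6.1) = 0.17.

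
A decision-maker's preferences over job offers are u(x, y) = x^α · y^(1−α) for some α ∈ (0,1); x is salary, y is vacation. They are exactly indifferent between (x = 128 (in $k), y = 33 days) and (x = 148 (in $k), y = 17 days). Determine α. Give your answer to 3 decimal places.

α ≈ 0.820

Indifference: 128^α · 33^(1−α) = 148^α · 17^(1−α).
Taking logs: α·ln 128 + (1−α)·ln 33 = α·ln 148 + (1−α)·ln 17, i.e. α·-0.145182 = (1−α)·-0.663294.
Thus α·(-0.808476) = -0.663294, so α = -0.663294/-0.808476 ≈ 0.820.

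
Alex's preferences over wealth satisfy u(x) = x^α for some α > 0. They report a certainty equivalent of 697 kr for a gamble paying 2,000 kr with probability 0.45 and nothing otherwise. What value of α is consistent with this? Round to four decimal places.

The lottery's expected utility is 0.45·u(2000) + 0.55·u(0) = 0.45·2000^α (since u(0) = 0 for α > 0).
Indifference: 697^α = 0.45·2000^α, so (697/2000)^α = 0.45.
Taking logs: α·ln(697/2000) = ln(0.45), so α = -0.7985077 / -1.0541170 ≈ 0.7575.

α ≈ 0.7575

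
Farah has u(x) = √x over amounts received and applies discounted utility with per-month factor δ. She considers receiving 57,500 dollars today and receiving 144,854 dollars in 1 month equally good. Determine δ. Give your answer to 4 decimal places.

Indifference means u(57500) = δ · u(144854), so δ = u(57500)/u(144854).
With u(x) = √x: δ = √57500/√144854 = √(57500/144854) = 0.63004.

δ ≈ 0.6300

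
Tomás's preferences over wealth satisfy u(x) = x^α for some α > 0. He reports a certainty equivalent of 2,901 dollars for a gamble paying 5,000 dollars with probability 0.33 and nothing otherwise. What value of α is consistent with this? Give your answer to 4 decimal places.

The lottery's expected utility is 0.33·u(5000) + 0.67·u(0) = 0.33·5000^α (since u(0) = 0 for α > 0).
Equating: 2901^α = 0.33·5000^α, i.e. 0.5802^α = 0.33.
α = ln(0.33) / ln(2901/5000) = -1.1086626/-0.5443824 ≈ 2.0366.

α ≈ 2.0366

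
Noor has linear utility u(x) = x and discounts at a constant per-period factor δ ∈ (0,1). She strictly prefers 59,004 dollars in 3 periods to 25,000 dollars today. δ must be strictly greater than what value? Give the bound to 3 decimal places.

Under u(x) = x this choice says 25000 < δ^3·59004.
Hence δ^3 > 25000/59004 = 0.42370, and x ↦ x^(1/3) is increasing on (0,∞).
δ > 0.42370^(1/3) = 0.751.

δ > 0.751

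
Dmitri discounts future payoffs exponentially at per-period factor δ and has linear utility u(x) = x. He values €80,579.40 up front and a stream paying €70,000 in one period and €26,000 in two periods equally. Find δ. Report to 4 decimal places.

Equating present values: 80579.40 = 70000δ + 26000δ².
Rearranged: 26000δ² + 70000δ − 80579.40 = 0.
δ = (−70000 + √(70000² + 4·26000·80579.40)) / (2·26000) = (−70000 + √13280257600.00) / 52000 ≈ 0.8700.

δ ≈ 0.8700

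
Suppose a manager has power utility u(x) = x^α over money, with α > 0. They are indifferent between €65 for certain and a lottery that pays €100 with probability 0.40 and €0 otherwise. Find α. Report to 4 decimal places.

α ≈ 2.1270

The lottery's expected utility is 0.40·u(100) + 0.60·u(0) = 0.40·100^α (since u(0) = 0 for α > 0).
Indifference: 65^α = 0.40·100^α, so (65/100)^α = 0.40.
Take logs: α = ln 0.40 / ln(65/100) ≈ 2.127036.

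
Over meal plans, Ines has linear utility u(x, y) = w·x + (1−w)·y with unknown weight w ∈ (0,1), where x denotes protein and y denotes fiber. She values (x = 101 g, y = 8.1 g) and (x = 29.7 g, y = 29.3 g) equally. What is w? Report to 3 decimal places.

Equating utilities: w·101 + (1−w)·8.1 = w·29.7 + (1−w)·29.3.
Rearranging, 71.3·w − 21.2·(1−w) = 0.
The marginal rate of substitution is 21.2/71.3, so w = 21.2/(71.3+21.2) = 0.229.

w = 0.229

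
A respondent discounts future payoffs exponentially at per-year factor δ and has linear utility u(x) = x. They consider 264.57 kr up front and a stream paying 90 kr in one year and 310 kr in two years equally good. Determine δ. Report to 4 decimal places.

δ ≈ 0.7900

The stream is worth 90δ + 310δ² today, so 90δ + 310δ² = 264.57.
Rearranged: 310δ² + 90δ − 264.57 = 0.
By the quadratic formula (taking the positive root), δ = (−90 + √336166.80) / 620 ≈ 0.7900.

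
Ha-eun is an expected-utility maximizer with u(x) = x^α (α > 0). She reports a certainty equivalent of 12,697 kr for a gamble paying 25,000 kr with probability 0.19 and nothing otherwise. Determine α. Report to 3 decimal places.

Since u(0) = 0, the lottery's EU is 0.19·25000^α.
Setting u(12697) equal to that: 12697^α = 0.19·25000^α ⇒ (12697/25000)^α = 0.19.
α = ln(0.19) / ln(12697/25000) = -1.660731/-0.677510 ≈ 2.451.

α ≈ 2.451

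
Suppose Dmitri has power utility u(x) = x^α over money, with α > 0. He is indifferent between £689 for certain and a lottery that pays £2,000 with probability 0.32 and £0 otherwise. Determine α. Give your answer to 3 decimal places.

Since u(0) = 0, the lottery's EU is 0.32·2000^α.
Setting u(689) equal to that: 689^α = 0.32·2000^α ⇒ (689/2000)^α = 0.32.
α = ln(0.32) / ln(689/2000) = -1.139434/-1.065661 ≈ 1.069.

α ≈ 1.069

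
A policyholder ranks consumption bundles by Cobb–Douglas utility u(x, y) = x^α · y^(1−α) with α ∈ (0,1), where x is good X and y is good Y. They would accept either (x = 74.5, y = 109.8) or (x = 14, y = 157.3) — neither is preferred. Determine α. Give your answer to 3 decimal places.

Set the two utilities equal: 74.5^α·109.8^(1−α) = 14^α·157.3^(1−α).
Taking logs: α·ln 74.5 + (1−α)·ln 109.8 = α·ln 14 + (1−α)·ln 157.3, i.e. α·1.671742 = (1−α)·0.359494.
With A = 1.671742 and B = 0.359494: α·A = (1−α)·B, so α = B/(A+B) = 0.359494/2.031236 ≈ 0.177.

α ≈ 0.177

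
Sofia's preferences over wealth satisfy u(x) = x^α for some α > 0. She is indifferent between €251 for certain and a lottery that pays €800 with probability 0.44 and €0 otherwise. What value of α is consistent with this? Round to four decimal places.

EU(lottery) = 0.44·800^α + 0.56·0 = 0.44·800^α.
Setting u(251) equal to that: 251^α = 0.44·800^α ⇒ (251/800)^α = 0.44.
α = ln(0.44) / ln(251/800) = -0.8209806/-1.1591588 ≈ 0.7083.

α ≈ 0.7083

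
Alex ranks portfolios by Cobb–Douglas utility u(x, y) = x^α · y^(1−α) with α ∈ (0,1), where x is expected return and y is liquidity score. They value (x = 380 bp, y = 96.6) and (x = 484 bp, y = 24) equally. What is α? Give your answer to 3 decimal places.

α ≈ 0.852

The Cobb–Douglas utilities coincide, so 380^α·96.6^(1−α) = 484^α·24^(1−α).
(380/484)^α = (24/96.6)^(1−α); take logs: α·ln(380/484) = (1−α)·ln(24/96.6), i.e. α·-0.241914 = (1−α)·-1.392525.
So α/(1−α) = (-1.392525)/(-0.241914) = 5.756281, and α = 5.756281/6.756281 ≈ 0.852.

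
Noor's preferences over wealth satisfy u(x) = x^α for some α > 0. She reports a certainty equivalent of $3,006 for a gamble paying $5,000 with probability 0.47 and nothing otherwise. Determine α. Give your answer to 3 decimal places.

α ≈ 1.484

The lottery's expected utility is 0.47·u(5000) + 0.53·u(0) = 0.47·5000^α (since u(0) = 0 for α > 0).
Setting u(3006) equal to that: 3006^α = 0.47·5000^α ⇒ (3006/5000)^α = 0.47.
α = ln(0.47) / ln(3006/5000) = -0.755023/-0.508828 ≈ 1.484.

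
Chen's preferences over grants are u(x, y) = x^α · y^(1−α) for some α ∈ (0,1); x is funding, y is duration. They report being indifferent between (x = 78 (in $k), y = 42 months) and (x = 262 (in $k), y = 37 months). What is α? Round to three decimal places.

The Cobb–Douglas utilities coincide, so 78^α·42^(1−α) = 262^α·37^(1−α).
Rearrange to (78/262)^α = (37/42)^(1−α) and take logs: α·-1.211636 = (1−α)·-0.126752.
With A = -1.211636 and B = -0.126752: α·A = (1−α)·B, so α = B/(A+B) = -0.126752/-1.338388 ≈ 0.095.

α ≈ 0.095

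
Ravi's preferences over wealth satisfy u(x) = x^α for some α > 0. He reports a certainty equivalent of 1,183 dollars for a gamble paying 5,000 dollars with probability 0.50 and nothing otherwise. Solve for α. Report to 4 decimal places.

The lottery's expected utility is 0.50·u(5000) + 0.50·u(0) = 0.50·5000^α (since u(0) = 0 for α > 0).
Setting u(1183) equal to that: 1183^α = 0.50·5000^α ⇒ (1183/5000)^α = 0.50.
α = ln(0.50) / ln(1183/5000) = -0.6931472/-1.4413843 ≈ 0.4809.

α ≈ 0.4809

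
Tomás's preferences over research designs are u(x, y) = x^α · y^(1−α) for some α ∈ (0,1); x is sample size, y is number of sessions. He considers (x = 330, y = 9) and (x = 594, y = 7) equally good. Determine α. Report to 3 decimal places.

Set the two utilities equal: 330^α·9^(1−α) = 594^α·7^(1−α).
(330/594)^α = (7/9)^(1−α); take logs: α·ln(330/594) = (1−α)·ln(7/9), i.e. α·-0.587787 = (1−α)·-0.251314.
With A = -0.587787 and B = -0.251314: α·A = (1−α)·B, so α = B/(A+B) = -0.251314/-0.839101 ≈ 0.300.

α ≈ 0.300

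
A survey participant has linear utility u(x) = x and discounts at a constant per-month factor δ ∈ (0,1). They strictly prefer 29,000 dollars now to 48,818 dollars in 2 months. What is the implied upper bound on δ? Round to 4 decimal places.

δ < 0.7707

Comparing present values: 29000 > δ^2·48818.
Hence δ^2 < 29000/48818 = 0.59404, and x ↦ x^(1/2) is increasing on (0,∞).
δ < 0.59404^(1/2) = 0.7707.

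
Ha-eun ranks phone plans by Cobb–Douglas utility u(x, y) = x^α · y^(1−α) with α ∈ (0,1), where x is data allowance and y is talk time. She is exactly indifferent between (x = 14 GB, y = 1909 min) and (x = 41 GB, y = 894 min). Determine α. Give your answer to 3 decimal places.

Set the two utilities equal: 14^α·1909^(1−α) = 41^α·894^(1−α).
Taking logs: α·ln 14 + (1−α)·ln 1909 = α·ln 41 + (1−α)·ln 894, i.e. α·-1.074515 = (1−α)·-0.758629.
Thus α·(-1.833144) = -0.758629, so α = -0.758629/-1.833144 ≈ 0.414.

α ≈ 0.414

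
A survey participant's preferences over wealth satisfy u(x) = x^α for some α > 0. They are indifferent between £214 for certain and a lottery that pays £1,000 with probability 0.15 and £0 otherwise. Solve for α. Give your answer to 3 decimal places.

α ≈ 1.230

EU(lottery) = 0.15·1000^α + 0.85·0 = 0.15·1000^α.
Indifference: 214^α = 0.15·1000^α, so (214/1000)^α = 0.15.
Take logs: α = ln 0.15 / ln(214/1000) ≈ 1.23047.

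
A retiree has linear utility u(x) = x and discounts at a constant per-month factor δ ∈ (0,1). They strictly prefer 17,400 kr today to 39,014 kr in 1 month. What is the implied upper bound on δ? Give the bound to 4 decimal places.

Comparing present values: 17400 > δ·39014.
Dividing through by 39014 gives δ < 0.44599.

δ < 0.4460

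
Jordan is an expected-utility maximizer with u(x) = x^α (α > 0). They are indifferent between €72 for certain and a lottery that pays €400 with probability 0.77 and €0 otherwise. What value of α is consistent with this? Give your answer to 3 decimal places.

The lottery's expected utility is 0.77·u(400) + 0.23·u(0) = 0.77·400^α (since u(0) = 0 for α > 0).
Setting u(72) equal to that: 72^α = 0.77·400^α ⇒ (72/400)^α = 0.77.
α = ln(0.77) / ln(72/400) = -0.261365/-1.714798 ≈ 0.152.

α ≈ 0.152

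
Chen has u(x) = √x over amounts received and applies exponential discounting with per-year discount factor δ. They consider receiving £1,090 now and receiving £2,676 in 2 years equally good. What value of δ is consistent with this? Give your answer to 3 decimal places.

Equating discounted utilities: u(1090) = δ^2·u(2676) ⇒ δ^2 = u(1090)/u(2676).
Since u(x) = √x, δ^2 = √(1090/2676) = 0.63822.
So δ = 0.63822^(1/2) ≈ 0.799.

δ ≈ 0.799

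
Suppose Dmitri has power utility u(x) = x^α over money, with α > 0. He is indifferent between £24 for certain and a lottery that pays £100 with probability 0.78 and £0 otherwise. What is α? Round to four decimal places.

The lottery's expected utility is 0.78·u(100) + 0.22·u(0) = 0.78·100^α (since u(0) = 0 for α > 0).
Indifference: 24^α = 0.78·100^α, so (24/100)^α = 0.78.
Taking logs: α·ln(24/100) = ln(0.78), so α = -0.2484614 / -1.4271164 ≈ 0.1741.

α ≈ 0.1741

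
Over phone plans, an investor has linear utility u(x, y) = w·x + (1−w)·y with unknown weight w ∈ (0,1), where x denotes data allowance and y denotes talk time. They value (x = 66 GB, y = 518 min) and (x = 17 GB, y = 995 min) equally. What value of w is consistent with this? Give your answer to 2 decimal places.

Equating utilities: w·66 + (1−w)·518 = w·17 + (1−w)·995.
Rearranging, 49·w − 477·(1−w) = 0.
So w/(1−w) = 477/49 = 9.7347, giving w = 477/(49+477) = 0.91.

w = 0.91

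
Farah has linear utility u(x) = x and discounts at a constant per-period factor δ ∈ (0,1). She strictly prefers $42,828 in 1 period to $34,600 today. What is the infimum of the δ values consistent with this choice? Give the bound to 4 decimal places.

δ > 0.8079

Comparing present values: 34600 < δ·42828.
So δ > 34600/42828 = 0.80788.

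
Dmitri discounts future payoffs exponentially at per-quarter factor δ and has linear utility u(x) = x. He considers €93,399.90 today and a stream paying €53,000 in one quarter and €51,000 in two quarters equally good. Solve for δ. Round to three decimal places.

The stream is worth 53000δ + 51000δ² today, so 53000δ + 51000δ² = 93399.90.
Rearranged: 51000δ² + 53000δ − 93399.90 = 0.
δ = (−53000 + √(53000² + 4·51000·93399.90)) / (2·51000) = (−53000 + √21862579600.00) / 102000 ≈ 0.930.

δ ≈ 0.930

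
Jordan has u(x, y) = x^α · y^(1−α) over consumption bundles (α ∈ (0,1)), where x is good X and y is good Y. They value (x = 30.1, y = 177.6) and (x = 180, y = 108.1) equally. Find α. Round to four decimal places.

Indifference: 30.1^α · 177.6^(1−α) = 180^α · 108.1^(1−α).
Rearrange to (30.1/180)^α = (108.1/177.6)^(1−α) and take logs: α·-1.7884317 = (1−α)·-0.4964771.
So α/(1−α) = (-0.4964771)/(-1.7884317) = 0.2776047, and α = 0.2776047/1.2776047 ≈ 0.2173.

α ≈ 0.2173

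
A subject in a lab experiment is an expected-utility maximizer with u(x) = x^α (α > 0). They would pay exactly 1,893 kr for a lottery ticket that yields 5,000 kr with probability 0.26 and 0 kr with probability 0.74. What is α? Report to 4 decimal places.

The lottery's expected utility is 0.26·u(5000) + 0.74·u(0) = 0.26·5000^α (since u(0) = 0 for α > 0).
Equating: 1893^α = 0.26·5000^α, i.e. 0.3786^α = 0.26.
Take logs: α = ln 0.26 / ln(1893/5000) ≈ 1.386913.

α ≈ 1.3869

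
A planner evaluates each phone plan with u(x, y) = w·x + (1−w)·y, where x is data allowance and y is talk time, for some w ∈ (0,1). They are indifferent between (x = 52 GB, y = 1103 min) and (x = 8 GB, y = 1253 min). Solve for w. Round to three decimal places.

w = 0.773

Indifference: w·52 + (1−w)·1103 = w·8 + (1−w)·1253.
Rearranging, 44·w − 150·(1−w) = 0.
So w/(1−w) = 150/44 = 3.4091, giving w = 150/(44+150) = 0.773.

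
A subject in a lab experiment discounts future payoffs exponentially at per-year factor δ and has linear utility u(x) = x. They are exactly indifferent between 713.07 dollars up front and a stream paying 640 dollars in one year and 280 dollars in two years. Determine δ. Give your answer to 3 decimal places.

δ ≈ 0.820

Equating present values: 713.07 = 640δ + 280δ².
That is, 280δ² + 640δ − 713.07 = 0, a quadratic in δ.
The positive root is δ = [−640 + √(640² + 4·280·713.07)] / (2·280) = (−640 + 1099.199)/560 ≈ 0.820.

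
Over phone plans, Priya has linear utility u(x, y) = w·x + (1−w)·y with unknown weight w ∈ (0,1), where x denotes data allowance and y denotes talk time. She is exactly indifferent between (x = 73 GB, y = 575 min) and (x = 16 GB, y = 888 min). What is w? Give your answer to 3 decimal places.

u(73,575) = u(16,888) means w·73 + (1−w)·575 = w·16 + (1−w)·888.
w·(73−16) = (1−w)·(888−575), i.e. w·57 = (1−w)·313.
The marginal rate of substitution is 313/57, so w = 313/(57+313) = 0.846.

w = 0.846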